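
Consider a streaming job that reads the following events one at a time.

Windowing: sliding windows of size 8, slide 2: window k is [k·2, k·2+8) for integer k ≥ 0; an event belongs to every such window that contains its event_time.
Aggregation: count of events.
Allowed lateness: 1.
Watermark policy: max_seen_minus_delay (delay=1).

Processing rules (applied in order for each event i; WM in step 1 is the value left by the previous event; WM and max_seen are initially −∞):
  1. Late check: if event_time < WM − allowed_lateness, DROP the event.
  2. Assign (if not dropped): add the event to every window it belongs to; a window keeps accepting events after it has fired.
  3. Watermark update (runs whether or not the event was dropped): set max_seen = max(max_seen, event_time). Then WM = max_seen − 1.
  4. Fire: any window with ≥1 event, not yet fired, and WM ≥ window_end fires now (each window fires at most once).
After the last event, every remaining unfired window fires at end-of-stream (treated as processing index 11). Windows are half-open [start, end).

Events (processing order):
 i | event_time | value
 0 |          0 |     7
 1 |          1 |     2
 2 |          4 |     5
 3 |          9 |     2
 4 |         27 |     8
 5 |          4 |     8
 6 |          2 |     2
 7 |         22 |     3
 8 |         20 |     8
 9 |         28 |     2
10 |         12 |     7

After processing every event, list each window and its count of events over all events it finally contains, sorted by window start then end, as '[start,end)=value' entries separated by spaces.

i=0 t=0 v=7: → [0,8); WM=-1
i=1 t=1 v=2: → [0,8); WM=0
i=2 t=4 v=5: → [4,12),[2,10),[0,8); WM=3
i=3 t=9 v=2: → [8,16),[6,14),[4,12),[2,10); WM=8; [0,8) fires=3
i=4 t=27 v=8: → [26,34),[24,32),[22,30),[20,28); WM=26; [2,10) fires=2 [4,12) fires=2 [6,14) fires=1 [8,16) fires=1
i=5 t=4 v=8: DROP (t<26-1); WM=26
i=6 t=2 v=2: DROP (t<26-1); WM=26
i=7 t=22 v=3: DROP (t<26-1); WM=26
i=8 t=20 v=8: DROP (t<26-1); WM=26
i=9 t=28 v=2: → [28,36),[26,34),[24,32),[22,30); WM=27
i=10 t=12 v=7: DROP (t<27-1); WM=27

[0,8)=3 [2,10)=2 [4,12)=2 [6,14)=1 [8,16)=1 [20,28)=1 [22,30)=2 [24,32)=2 [26,34)=2 [28,36)=1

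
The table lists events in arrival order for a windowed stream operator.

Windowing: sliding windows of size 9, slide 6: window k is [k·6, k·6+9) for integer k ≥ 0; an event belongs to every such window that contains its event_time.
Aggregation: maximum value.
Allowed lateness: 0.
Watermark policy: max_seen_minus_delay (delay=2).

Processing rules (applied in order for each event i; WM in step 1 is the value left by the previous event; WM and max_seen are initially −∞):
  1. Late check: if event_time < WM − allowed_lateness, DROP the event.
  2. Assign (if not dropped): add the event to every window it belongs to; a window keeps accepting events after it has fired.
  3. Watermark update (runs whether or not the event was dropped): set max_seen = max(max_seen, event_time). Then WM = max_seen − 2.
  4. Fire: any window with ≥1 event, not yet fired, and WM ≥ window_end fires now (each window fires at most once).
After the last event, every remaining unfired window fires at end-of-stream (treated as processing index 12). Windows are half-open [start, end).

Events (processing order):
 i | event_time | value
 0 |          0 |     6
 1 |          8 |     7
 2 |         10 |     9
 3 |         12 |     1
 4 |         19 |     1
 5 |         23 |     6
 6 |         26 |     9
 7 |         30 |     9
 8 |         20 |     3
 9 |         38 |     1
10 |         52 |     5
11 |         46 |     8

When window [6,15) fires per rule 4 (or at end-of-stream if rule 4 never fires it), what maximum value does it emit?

i=0 t=0 v=6: → [0,9); WM=-2
i=1 t=8 v=7: → [6,15),[0,9); WM=6
i=2 t=10 v=9: → [6,15); WM=8
i=3 t=12 v=1: → [12,21),[6,15); WM=10; [0,9) fires=7
i=4 t=19 v=1: → [18,27),[12,21); WM=17; [6,15) fires=9
i=5 t=23 v=6: → [18,27); WM=21; [12,21) fires=1
i=6 t=26 v=9: → [24,33),[18,27); WM=24
i=7 t=30 v=9: → [30,39),[24,33); WM=28; [18,27) fires=9
i=8 t=20 v=3: DROP (t<28-0); WM=28
i=9 t=38 v=1: → [36,45),[30,39); WM=36; [24,33) fires=9
i=10 t=52 v=5: → [48,57); WM=50; [30,39) fires=9 [36,45) fires=1
i=11 t=46 v=8: DROP (t<50-0); WM=50

9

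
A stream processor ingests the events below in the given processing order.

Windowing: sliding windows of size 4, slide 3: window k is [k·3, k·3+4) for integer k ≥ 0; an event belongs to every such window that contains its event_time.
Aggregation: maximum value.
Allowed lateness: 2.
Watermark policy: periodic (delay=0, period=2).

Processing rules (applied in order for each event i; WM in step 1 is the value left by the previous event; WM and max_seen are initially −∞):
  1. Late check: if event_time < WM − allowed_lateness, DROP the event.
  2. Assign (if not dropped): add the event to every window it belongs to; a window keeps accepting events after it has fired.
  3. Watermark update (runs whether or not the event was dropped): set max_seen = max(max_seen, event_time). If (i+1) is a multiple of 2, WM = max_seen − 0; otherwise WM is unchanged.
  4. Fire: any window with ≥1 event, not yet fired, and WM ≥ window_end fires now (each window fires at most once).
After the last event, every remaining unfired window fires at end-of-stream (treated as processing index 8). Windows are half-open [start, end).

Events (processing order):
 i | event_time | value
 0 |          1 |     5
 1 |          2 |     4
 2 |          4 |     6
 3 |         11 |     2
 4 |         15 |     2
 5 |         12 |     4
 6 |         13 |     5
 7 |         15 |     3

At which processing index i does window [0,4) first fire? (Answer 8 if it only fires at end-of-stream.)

3

i=0 t=1 v=5: → [0,4); WM=−∞
i=1 t=2 v=4: → [0,4); WM=2
i=2 t=4 v=6: → [3,7); WM=2
i=3 t=11 v=2: → [9,13); WM=11; [0,4) fires=5 [3,7) fires=6
i=4 t=15 v=2: → [15,19),[12,16); WM=11
i=5 t=12 v=4: → [12,16),[9,13); WM=15; [9,13) fires=4
i=6 t=13 v=5: → [12,16); WM=15
i=7 t=15 v=3: → [15,19),[12,16); WM=15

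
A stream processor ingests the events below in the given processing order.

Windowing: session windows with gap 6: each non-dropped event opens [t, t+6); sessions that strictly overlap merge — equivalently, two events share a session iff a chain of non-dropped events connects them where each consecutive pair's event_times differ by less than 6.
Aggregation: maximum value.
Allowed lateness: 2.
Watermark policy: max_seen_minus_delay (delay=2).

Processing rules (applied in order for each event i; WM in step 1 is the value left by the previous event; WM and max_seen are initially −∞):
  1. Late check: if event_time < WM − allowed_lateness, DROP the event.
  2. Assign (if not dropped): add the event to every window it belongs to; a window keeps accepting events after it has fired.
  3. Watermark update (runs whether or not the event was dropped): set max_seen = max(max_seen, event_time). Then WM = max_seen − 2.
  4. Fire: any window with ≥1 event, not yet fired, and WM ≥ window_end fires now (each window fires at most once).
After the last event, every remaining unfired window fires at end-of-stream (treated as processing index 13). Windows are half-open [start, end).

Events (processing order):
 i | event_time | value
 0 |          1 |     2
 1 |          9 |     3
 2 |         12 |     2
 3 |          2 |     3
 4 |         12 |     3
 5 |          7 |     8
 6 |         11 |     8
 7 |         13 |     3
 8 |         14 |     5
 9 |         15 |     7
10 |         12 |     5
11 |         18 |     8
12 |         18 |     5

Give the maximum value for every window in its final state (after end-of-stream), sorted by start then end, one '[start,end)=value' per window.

i=0 t=1 v=2: → [1,7); WM=-1
i=1 t=9 v=3: → [9,15); WM=7
i=2 t=12 v=2: → [9,18); WM=10
i=3 t=2 v=3: DROP (t<10-2); WM=10
i=4 t=12 v=3: → [9,18); WM=10
i=5 t=7 v=8: DROP (t<10-2); WM=10
i=6 t=11 v=8: → [9,18); WM=10
i=7 t=13 v=3: → [9,19); WM=11
i=8 t=14 v=5: → [9,20); WM=12
i=9 t=15 v=7: → [9,21); WM=13
i=10 t=12 v=5: → [9,21); WM=13
i=11 t=18 v=8: → [9,24); WM=16
i=12 t=18 v=5: → [9,24); WM=16

[1,7)=2 [9,24)=8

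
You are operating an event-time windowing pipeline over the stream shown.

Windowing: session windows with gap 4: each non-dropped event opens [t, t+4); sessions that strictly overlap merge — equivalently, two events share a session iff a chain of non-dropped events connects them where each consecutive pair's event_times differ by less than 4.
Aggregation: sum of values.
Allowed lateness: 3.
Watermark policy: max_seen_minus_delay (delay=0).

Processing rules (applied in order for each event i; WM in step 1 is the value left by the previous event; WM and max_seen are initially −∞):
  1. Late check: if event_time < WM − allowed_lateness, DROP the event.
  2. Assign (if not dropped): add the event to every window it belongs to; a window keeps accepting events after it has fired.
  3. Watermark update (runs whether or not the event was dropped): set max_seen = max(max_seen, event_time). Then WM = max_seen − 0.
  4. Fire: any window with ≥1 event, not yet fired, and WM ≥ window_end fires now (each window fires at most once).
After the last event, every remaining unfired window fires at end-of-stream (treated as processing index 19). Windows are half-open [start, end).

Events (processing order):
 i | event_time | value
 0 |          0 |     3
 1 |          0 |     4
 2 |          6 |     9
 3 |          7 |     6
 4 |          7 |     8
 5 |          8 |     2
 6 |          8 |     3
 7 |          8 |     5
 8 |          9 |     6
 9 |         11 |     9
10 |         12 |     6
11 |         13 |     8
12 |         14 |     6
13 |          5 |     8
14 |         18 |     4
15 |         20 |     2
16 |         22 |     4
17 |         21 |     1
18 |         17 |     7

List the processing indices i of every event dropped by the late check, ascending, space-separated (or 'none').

i=0 t=0 v=3: → [0,4); WM=0
i=1 t=0 v=4: → [0,4); WM=0
i=2 t=6 v=9: → [6,10); WM=6
i=3 t=7 v=6: → [6,11); WM=7
i=4 t=7 v=8: → [6,11); WM=7
i=5 t=8 v=2: → [6,12); WM=8
i=6 t=8 v=3: → [6,12); WM=8
i=7 t=8 v=5: → [6,12); WM=8
i=8 t=9 v=6: → [6,13); WM=9
i=9 t=11 v=9: → [6,15); WM=11
i=10 t=12 v=6: → [6,16); WM=12
i=11 t=13 v=8: → [6,17); WM=13
i=12 t=14 v=6: → [6,18); WM=14
i=13 t=5 v=8: DROP (t<14-3); WM=14
i=14 t=18 v=4: → [18,22); WM=18
i=15 t=20 v=2: → [18,24); WM=20
i=16 t=22 v=4: → [18,26); WM=22
i=17 t=21 v=1: → [18,26); WM=22
i=18 t=17 v=7: DROP (t<22-3); WM=22

13 18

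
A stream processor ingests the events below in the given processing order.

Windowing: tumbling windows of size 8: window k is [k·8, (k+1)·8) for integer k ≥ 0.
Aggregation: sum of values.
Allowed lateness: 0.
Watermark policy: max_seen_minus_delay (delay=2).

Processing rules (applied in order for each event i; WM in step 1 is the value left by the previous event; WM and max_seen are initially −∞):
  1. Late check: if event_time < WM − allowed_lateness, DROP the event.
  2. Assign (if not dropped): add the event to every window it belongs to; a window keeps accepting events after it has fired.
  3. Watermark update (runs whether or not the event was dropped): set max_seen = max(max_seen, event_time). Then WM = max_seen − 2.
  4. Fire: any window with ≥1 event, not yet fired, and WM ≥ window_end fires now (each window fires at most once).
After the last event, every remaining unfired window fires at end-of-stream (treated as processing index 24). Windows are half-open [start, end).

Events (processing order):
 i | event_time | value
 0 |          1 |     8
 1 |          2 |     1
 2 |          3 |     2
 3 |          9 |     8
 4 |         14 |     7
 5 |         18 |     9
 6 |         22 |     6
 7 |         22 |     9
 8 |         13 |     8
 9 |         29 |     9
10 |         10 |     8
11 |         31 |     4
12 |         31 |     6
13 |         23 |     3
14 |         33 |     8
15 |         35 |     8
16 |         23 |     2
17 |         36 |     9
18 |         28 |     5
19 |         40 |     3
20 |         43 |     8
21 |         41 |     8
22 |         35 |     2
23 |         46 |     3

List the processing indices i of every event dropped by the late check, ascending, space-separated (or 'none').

8 10 13 16 18 22

i=0 t=1 v=8: → [0,8); WM=-1
i=1 t=2 v=1: → [0,8); WM=0
i=2 t=3 v=2: → [0,8); WM=1
i=3 t=9 v=8: → [8,16); WM=7
i=4 t=14 v=7: → [8,16); WM=12; [0,8) fires=11
i=5 t=18 v=9: → [16,24); WM=16; [8,16) fires=15
i=6 t=22 v=6: → [16,24); WM=20
i=7 t=22 v=9: → [16,24); WM=20
i=8 t=13 v=8: DROP (t<20-0); WM=20
i=9 t=29 v=9: → [24,32); WM=27; [16,24) fires=24
i=10 t=10 v=8: DROP (t<27-0); WM=27
i=11 t=31 v=4: → [24,32); WM=29
i=12 t=31 v=6: → [24,32); WM=29
i=13 t=23 v=3: DROP (t<29-0); WM=29
i=14 t=33 v=8: → [32,40); WM=31
i=15 t=35 v=8: → [32,40); WM=33; [24,32) fires=19
i=16 t=23 v=2: DROP (t<33-0); WM=33
i=17 t=36 v=9: → [32,40); WM=34
i=18 t=28 v=5: DROP (t<34-0); WM=34
i=19 t=40 v=3: → [40,48); WM=38
i=20 t=43 v=8: → [40,48); WM=41; [32,40) fires=25
i=21 t=41 v=8: → [40,48); WM=41
i=22 t=35 v=2: DROP (t<41-0); WM=41
i=23 t=46 v=3: → [40,48); WM=44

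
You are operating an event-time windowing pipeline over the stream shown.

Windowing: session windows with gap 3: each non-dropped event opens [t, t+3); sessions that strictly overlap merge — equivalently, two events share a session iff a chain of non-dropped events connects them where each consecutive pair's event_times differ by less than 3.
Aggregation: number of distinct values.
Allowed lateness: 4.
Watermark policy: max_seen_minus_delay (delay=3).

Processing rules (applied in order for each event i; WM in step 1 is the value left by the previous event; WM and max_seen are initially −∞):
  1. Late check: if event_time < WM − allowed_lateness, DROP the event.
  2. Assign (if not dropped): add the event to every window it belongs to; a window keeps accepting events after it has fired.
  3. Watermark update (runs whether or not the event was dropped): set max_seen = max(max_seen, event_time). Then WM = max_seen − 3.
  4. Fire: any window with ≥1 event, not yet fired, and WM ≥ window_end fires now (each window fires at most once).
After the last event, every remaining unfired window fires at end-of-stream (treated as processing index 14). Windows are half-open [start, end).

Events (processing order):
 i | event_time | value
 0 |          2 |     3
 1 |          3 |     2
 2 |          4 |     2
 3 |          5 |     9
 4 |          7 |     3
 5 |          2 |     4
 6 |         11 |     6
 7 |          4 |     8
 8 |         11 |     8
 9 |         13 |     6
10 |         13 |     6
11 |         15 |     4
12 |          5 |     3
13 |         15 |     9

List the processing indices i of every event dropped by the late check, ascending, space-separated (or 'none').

i=0 t=2 v=3: → [2,5); WM=-1
i=1 t=3 v=2: → [2,6); WM=0
i=2 t=4 v=2: → [2,7); WM=1
i=3 t=5 v=9: → [2,8); WM=2
i=4 t=7 v=3: → [2,10); WM=4
i=5 t=2 v=4: → [2,10); WM=4
i=6 t=11 v=6: → [11,14); WM=8
i=7 t=4 v=8: → [2,10); WM=8
i=8 t=11 v=8: → [11,14); WM=8
i=9 t=13 v=6: → [11,16); WM=10
i=10 t=13 v=6: → [11,16); WM=10
i=11 t=15 v=4: → [11,18); WM=12
i=12 t=5 v=3: DROP (t<12-4); WM=12
i=13 t=15 v=9: → [11,18); WM=12

12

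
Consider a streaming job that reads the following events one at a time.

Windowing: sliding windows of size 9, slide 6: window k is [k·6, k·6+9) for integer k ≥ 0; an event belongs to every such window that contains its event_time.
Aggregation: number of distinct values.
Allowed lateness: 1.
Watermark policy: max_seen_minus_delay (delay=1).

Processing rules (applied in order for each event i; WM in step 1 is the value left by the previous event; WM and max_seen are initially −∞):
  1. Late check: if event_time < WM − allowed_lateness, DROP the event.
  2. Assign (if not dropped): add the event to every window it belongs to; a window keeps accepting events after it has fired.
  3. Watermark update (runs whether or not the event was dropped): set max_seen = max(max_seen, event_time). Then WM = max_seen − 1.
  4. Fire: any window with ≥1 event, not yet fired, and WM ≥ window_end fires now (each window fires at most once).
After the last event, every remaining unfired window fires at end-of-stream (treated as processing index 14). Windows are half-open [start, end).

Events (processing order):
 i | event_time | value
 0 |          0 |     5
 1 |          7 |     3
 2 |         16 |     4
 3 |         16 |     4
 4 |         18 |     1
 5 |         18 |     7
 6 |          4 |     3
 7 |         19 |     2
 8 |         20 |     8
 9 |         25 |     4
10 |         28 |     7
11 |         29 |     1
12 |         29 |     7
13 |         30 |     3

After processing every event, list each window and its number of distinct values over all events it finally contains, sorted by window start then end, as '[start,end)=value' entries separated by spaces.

[0,9)=2 [6,15)=1 [12,21)=5 [18,27)=5 [24,33)=4 [30,39)=1

i=0 t=0 v=5: → [0,9); WM=-1
i=1 t=7 v=3: → [6,15),[0,9); WM=6
i=2 t=16 v=4: → [12,21); WM=15; [0,9) fires=2 [6,15) fires=1
i=3 t=16 v=4: → [12,21); WM=15
i=4 t=18 v=1: → [18,27),[12,21); WM=17
i=5 t=18 v=7: → [18,27),[12,21); WM=17
i=6 t=4 v=3: DROP (t<17-1); WM=17
i=7 t=19 v=2: → [18,27),[12,21); WM=18
i=8 t=20 v=8: → [18,27),[12,21); WM=19
i=9 t=25 v=4: → [24,33),[18,27); WM=24; [12,21) fires=5
i=10 t=28 v=7: → [24,33); WM=27; [18,27) fires=5
i=11 t=29 v=1: → [24,33); WM=28
i=12 t=29 v=7: → [24,33); WM=28
i=13 t=30 v=3: → [30,39),[24,33); WM=29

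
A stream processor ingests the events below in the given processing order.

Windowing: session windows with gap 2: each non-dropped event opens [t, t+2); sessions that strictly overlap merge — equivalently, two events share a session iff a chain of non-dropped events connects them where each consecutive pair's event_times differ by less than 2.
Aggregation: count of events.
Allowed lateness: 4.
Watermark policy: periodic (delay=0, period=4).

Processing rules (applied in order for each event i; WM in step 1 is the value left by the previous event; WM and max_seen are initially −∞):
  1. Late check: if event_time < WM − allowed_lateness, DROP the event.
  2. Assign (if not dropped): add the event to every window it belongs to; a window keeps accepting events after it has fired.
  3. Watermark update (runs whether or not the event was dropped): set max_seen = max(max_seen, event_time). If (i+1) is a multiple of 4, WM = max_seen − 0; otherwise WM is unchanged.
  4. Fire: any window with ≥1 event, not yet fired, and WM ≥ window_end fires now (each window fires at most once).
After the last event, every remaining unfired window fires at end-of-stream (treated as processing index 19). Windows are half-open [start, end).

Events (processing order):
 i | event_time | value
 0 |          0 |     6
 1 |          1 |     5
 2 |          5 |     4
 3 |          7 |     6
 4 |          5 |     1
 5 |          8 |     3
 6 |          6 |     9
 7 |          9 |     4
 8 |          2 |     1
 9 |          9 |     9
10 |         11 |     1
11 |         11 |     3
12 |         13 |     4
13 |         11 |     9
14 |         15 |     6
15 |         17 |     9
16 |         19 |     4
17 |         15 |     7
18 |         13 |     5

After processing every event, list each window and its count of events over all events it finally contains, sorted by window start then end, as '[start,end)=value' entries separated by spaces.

[0,3)=2 [5,11)=7 [11,13)=3 [13,15)=2 [15,17)=2 [17,19)=1 [19,21)=1

i=0 t=0 v=6: → [0,2); WM=−∞
i=1 t=1 v=5: → [0,3); WM=−∞
i=2 t=5 v=4: → [5,7); WM=−∞
i=3 t=7 v=6: → [7,9); WM=7
i=4 t=5 v=1: → [5,7); WM=7
i=5 t=8 v=3: → [7,10); WM=7
i=6 t=6 v=9: → [5,10); WM=7
i=7 t=9 v=4: → [5,11); WM=9
i=8 t=2 v=1: DROP (t<9-4); WM=9
i=9 t=9 v=9: → [5,11); WM=9
i=10 t=11 v=1: → [11,13); WM=9
i=11 t=11 v=3: → [11,13); WM=11
i=12 t=13 v=4: → [13,15); WM=11
i=13 t=11 v=9: → [11,13); WM=11
i=14 t=15 v=6: → [15,17); WM=11
i=15 t=17 v=9: → [17,19); WM=17
i=16 t=19 v=4: → [19,21); WM=17
i=17 t=15 v=7: → [15,17); WM=17
i=18 t=13 v=5: → [13,15); WM=17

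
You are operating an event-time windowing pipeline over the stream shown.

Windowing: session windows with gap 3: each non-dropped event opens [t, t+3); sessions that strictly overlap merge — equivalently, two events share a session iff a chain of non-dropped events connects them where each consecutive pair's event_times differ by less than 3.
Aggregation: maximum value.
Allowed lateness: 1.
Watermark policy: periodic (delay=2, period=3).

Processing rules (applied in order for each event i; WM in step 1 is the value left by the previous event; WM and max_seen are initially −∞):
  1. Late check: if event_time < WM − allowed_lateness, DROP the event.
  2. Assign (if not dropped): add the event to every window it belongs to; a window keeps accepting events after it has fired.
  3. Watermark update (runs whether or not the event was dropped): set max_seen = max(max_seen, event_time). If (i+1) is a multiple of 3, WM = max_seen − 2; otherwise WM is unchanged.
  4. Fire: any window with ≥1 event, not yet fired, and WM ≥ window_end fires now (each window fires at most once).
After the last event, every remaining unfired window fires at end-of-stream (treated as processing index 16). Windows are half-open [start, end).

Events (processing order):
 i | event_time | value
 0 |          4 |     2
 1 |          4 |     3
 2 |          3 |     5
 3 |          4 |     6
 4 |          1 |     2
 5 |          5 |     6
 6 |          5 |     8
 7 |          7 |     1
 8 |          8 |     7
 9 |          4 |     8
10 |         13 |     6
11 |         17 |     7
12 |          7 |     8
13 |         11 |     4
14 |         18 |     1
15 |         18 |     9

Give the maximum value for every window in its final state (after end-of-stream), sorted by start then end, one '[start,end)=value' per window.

i=0 t=4 v=2: → [4,7); WM=−∞
i=1 t=4 v=3: → [4,7); WM=−∞
i=2 t=3 v=5: → [3,7); WM=2
i=3 t=4 v=6: → [3,7); WM=2
i=4 t=1 v=2: → [1,7); WM=2
i=5 t=5 v=6: → [1,8); WM=3
i=6 t=5 v=8: → [1,8); WM=3
i=7 t=7 v=1: → [1,10); WM=3
i=8 t=8 v=7: → [1,11); WM=6
i=9 t=4 v=8: DROP (t<6-1); WM=6
i=10 t=13 v=6: → [13,16); WM=6
i=11 t=17 v=7: → [17,20); WM=15
i=12 t=7 v=8: DROP (t<15-1); WM=15
i=13 t=11 v=4: DROP (t<15-1); WM=15
i=14 t=18 v=1: → [17,21); WM=16
i=15 t=18 v=9: → [17,21); WM=16

[1,11)=8 [13,16)=6 [17,21)=9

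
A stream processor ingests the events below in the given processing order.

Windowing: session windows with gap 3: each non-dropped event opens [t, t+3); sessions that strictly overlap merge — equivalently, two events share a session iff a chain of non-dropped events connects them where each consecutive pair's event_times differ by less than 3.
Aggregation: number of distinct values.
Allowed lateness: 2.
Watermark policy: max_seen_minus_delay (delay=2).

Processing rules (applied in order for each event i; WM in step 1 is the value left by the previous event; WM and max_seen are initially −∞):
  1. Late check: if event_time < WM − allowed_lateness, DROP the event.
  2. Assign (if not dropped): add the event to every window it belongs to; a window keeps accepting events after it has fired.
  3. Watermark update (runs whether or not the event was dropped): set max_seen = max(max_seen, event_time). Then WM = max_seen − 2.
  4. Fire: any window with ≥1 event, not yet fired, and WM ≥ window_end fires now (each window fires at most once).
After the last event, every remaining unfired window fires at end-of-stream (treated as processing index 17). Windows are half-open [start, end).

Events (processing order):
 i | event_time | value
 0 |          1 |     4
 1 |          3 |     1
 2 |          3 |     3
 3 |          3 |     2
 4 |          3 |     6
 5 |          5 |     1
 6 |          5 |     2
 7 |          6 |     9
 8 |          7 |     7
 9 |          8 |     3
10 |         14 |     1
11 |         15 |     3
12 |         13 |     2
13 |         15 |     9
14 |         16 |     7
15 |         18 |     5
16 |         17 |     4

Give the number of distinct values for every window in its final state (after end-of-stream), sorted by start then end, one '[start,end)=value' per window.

[1,11)=7 [13,21)=7

i=0 t=1 v=4: → [1,4); WM=-1
i=1 t=3 v=1: → [1,6); WM=1
i=2 t=3 v=3: → [1,6); WM=1
i=3 t=3 v=2: → [1,6); WM=1
i=4 t=3 v=6: → [1,6); WM=1
i=5 t=5 v=1: → [1,8); WM=3
i=6 t=5 v=2: → [1,8); WM=3
i=7 t=6 v=9: → [1,9); WM=4
i=8 t=7 v=7: → [1,10); WM=5
i=9 t=8 v=3: → [1,11); WM=6
i=10 t=14 v=1: → [14,17); WM=12
i=11 t=15 v=3: → [14,18); WM=13
i=12 t=13 v=2: → [13,18); WM=13
i=13 t=15 v=9: → [13,18); WM=13
i=14 t=16 v=7: → [13,19); WM=14
i=15 t=18 v=5: → [13,21); WM=16
i=16 t=17 v=4: → [13,21); WM=16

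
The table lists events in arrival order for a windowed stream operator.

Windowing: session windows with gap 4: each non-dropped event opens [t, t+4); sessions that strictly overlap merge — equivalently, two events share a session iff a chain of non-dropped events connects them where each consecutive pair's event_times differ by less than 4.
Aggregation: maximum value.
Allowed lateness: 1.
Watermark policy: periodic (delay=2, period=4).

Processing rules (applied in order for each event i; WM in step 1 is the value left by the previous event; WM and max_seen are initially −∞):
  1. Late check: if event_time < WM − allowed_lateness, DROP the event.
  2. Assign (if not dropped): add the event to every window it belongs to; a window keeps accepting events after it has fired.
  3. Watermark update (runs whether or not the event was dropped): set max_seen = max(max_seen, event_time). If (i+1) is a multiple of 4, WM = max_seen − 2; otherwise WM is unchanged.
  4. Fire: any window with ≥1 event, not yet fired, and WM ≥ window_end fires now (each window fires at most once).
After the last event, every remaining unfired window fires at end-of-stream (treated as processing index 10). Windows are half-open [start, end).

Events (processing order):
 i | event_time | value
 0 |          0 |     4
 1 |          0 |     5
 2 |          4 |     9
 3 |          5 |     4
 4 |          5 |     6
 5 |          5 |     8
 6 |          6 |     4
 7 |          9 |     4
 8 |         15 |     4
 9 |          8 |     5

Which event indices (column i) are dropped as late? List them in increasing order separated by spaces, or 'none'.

i=0 t=0 v=4: → [0,4); WM=−∞
i=1 t=0 v=5: → [0,4); WM=−∞
i=2 t=4 v=9: → [4,8); WM=−∞
i=3 t=5 v=4: → [4,9); WM=3
i=4 t=5 v=6: → [4,9); WM=3
i=5 t=5 v=8: → [4,9); WM=3
i=6 t=6 v=4: → [4,10); WM=3
i=7 t=9 v=4: → [4,13); WM=7
i=8 t=15 v=4: → [15,19); WM=7
i=9 t=8 v=5: → [4,13); WM=7

none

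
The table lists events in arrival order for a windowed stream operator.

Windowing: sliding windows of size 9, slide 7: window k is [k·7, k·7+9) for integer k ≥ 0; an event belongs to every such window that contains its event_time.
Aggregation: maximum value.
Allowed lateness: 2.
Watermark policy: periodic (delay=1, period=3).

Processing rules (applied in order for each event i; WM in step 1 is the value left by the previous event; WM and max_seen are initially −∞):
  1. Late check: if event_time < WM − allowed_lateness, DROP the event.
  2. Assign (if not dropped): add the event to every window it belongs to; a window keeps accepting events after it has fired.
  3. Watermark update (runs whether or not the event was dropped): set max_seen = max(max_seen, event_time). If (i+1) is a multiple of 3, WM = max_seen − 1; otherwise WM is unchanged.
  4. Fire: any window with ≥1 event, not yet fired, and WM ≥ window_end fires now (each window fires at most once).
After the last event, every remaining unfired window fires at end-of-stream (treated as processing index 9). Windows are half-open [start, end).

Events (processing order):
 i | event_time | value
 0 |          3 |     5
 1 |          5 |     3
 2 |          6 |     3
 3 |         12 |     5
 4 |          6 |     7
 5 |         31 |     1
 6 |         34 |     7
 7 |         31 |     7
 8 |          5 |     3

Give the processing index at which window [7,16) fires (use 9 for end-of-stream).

5

i=0 t=3 v=5: → [0,9); WM=−∞
i=1 t=5 v=3: → [0,9); WM=−∞
i=2 t=6 v=3: → [0,9); WM=5
i=3 t=12 v=5: → [7,16); WM=5
i=4 t=6 v=7: → [0,9); WM=5
i=5 t=31 v=1: → [28,37); WM=30; [0,9) fires=7 [7,16) fires=5
i=6 t=34 v=7: → [28,37); WM=30
i=7 t=31 v=7: → [28,37); WM=30
i=8 t=5 v=3: DROP (t<30-2); WM=33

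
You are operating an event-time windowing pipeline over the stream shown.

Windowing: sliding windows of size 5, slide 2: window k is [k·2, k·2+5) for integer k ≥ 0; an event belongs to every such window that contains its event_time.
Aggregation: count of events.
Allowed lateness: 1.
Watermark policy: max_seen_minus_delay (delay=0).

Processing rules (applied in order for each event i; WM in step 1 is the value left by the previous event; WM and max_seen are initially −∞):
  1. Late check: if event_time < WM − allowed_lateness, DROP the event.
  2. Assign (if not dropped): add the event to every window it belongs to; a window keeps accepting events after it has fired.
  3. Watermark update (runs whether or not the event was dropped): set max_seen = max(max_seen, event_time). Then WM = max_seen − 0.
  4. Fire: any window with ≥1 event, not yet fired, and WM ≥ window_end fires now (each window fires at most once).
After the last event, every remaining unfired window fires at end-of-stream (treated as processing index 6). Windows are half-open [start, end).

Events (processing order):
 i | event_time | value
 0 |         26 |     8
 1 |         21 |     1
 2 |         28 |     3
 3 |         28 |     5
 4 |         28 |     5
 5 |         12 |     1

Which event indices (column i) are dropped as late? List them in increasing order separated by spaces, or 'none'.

i=0 t=26 v=8: → [26,31),[24,29),[22,27); WM=26
i=1 t=21 v=1: DROP (t<26-1); WM=26
i=2 t=28 v=3: → [28,33),[26,31),[24,29); WM=28; [22,27) fires=1
i=3 t=28 v=5: → [28,33),[26,31),[24,29); WM=28
i=4 t=28 v=5: → [28,33),[26,31),[24,29); WM=28
i=5 t=12 v=1: DROP (t<28-1); WM=28

1 5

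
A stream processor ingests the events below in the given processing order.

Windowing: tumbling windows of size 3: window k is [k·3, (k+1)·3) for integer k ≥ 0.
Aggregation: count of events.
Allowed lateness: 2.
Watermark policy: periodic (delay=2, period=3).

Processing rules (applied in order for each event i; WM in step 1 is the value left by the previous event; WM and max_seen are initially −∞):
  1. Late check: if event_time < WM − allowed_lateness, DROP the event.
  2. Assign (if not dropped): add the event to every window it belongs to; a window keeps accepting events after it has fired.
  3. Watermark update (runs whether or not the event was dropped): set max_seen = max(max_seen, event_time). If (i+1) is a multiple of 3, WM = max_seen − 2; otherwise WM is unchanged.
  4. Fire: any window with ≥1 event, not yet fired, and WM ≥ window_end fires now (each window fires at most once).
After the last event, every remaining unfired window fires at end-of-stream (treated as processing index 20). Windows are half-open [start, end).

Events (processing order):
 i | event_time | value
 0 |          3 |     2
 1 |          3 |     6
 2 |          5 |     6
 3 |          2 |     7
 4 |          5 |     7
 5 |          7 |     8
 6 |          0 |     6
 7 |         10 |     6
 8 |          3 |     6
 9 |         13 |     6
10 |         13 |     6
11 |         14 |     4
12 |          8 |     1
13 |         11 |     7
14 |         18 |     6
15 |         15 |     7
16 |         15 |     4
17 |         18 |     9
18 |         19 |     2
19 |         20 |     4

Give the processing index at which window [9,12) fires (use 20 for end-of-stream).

11

i=0 t=3 v=2: → [3,6); WM=−∞
i=1 t=3 v=6: → [3,6); WM=−∞
i=2 t=5 v=6: → [3,6); WM=3
i=3 t=2 v=7: → [0,3); WM=3; [0,3) fires=1
i=4 t=5 v=7: → [3,6); WM=3
i=5 t=7 v=8: → [6,9); WM=5
i=6 t=0 v=6: DROP (t<5-2); WM=5
i=7 t=10 v=6: → [9,12); WM=5
i=8 t=3 v=6: → [3,6); WM=8; [3,6) fires=5
i=9 t=13 v=6: → [12,15); WM=8
i=10 t=13 v=6: → [12,15); WM=8
i=11 t=14 v=4: → [12,15); WM=12; [6,9) fires=1 [9,12) fires=1
i=12 t=8 v=1: DROP (t<12-2); WM=12
i=13 t=11 v=7: → [9,12); WM=12
i=14 t=18 v=6: → [18,21); WM=16; [12,15) fires=3
i=15 t=15 v=7: → [15,18); WM=16
i=16 t=15 v=4: → [15,18); WM=16
i=17 t=18 v=9: → [18,21); WM=16
i=18 t=19 v=2: → [18,21); WM=16
i=19 t=20 v=4: → [18,21); WM=16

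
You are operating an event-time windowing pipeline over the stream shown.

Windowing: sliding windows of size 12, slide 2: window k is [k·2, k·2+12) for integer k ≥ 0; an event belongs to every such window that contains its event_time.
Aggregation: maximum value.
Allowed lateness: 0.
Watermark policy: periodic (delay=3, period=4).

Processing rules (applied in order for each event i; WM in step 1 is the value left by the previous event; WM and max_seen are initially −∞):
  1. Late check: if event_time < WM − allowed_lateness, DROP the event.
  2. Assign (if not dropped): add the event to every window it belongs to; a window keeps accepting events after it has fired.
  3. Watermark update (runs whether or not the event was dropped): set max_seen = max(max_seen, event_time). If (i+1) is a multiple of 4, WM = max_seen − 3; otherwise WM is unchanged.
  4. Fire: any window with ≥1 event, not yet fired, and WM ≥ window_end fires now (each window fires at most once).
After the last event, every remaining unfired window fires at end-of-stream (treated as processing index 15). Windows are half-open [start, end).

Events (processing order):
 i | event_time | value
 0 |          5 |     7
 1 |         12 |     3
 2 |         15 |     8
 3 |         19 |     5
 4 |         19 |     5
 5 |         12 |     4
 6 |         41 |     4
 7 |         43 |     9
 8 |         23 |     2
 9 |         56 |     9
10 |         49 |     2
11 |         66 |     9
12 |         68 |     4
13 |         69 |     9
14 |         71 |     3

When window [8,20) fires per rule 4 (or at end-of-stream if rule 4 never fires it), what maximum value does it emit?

8

i=0 t=5 v=7: → [4,16),[2,14),[0,12); WM=−∞
i=1 t=12 v=3: → [12,24),[10,22),[8,20),[6,18),[4,16),[2,14); WM=−∞
i=2 t=15 v=8: → [14,26),[12,24),[10,22),[8,20),[6,18),[4,16); WM=−∞
i=3 t=19 v=5: → [18,30),[16,28),[14,26),[12,24),[10,22),[8,20); WM=16; [0,12) fires=7 [2,14) fires=7 [4,16) fires=8
i=4 t=19 v=5: → [18,30),[16,28),[14,26),[12,24),[10,22),[8,20); WM=16
i=5 t=12 v=4: DROP (t<16-0); WM=16
i=6 t=41 v=4: → [40,52),[38,50),[36,48),[34,46),[32,44),[30,42); WM=16
i=7 t=43 v=9: → [42,54),[40,52),[38,50),[36,48),[34,46),[32,44); WM=40; [6,18) fires=8 [8,20) fires=8 [10,22) fires=8 [12,24) fires=8 [14,26) fires=8 [16,28) fires=5 [18,30) fires=5
i=8 t=23 v=2: DROP (t<40-0); WM=40
i=9 t=56 v=9: → [56,68),[54,66),[52,64),[50,62),[48,60),[46,58); WM=40
i=10 t=49 v=2: → [48,60),[46,58),[44,56),[42,54),[40,52),[38,50); WM=40
i=11 t=66 v=9: → [66,78),[64,76),[62,74),[60,72),[58,70),[56,68); WM=63; [30,42) fires=4 [32,44) fires=9 [34,46) fires=9 [36,48) fires=9 [38,50) fires=9 [40,52) fires=9 [42,54) fires=9 [44,56) fires=2 [46,58) fires=9 [48,60) fires=9 [50,62) fires=9
i=12 t=68 v=4: → [68,80),[66,78),[64,76),[62,74),[60,72),[58,70); WM=63
i=13 t=69 v=9: → [68,80),[66,78),[64,76),[62,74),[60,72),[58,70); WM=63
i=14 t=71 v=3: → [70,82),[68,80),[66,78),[64,76),[62,74),[60,72); WM=63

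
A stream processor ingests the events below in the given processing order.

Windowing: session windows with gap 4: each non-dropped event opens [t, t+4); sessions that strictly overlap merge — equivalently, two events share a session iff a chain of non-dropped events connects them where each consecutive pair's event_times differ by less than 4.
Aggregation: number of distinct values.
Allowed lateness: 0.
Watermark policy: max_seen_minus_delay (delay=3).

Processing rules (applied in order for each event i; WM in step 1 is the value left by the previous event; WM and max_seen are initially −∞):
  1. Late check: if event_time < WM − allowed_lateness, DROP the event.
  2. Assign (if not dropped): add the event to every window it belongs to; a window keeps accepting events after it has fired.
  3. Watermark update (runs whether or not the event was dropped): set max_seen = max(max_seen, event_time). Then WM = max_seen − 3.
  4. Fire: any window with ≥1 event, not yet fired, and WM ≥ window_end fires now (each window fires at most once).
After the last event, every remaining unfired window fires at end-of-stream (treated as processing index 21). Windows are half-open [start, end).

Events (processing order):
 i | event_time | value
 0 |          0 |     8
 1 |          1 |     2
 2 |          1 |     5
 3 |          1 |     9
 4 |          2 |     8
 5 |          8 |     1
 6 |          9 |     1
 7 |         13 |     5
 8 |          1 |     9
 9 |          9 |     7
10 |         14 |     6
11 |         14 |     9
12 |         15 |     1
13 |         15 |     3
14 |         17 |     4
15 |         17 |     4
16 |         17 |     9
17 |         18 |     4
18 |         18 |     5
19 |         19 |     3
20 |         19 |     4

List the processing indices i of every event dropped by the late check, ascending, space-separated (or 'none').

i=0 t=0 v=8: → [0,4); WM=-3
i=1 t=1 v=2: → [0,5); WM=-2
i=2 t=1 v=5: → [0,5); WM=-2
i=3 t=1 v=9: → [0,5); WM=-2
i=4 t=2 v=8: → [0,6); WM=-1
i=5 t=8 v=1: → [8,12); WM=5
i=6 t=9 v=1: → [8,13); WM=6
i=7 t=13 v=5: → [13,17); WM=10
i=8 t=1 v=9: DROP (t<10-0); WM=10
i=9 t=9 v=7: DROP (t<10-0); WM=10
i=10 t=14 v=6: → [13,18); WM=11
i=11 t=14 v=9: → [13,18); WM=11
i=12 t=15 v=1: → [13,19); WM=12
i=13 t=15 v=3: → [13,19); WM=12
i=14 t=17 v=4: → [13,21); WM=14
i=15 t=17 v=4: → [13,21); WM=14
i=16 t=17 v=9: → [13,21); WM=14
i=17 t=18 v=4: → [13,22); WM=15
i=18 t=18 v=5: → [13,22); WM=15
i=19 t=19 v=3: → [13,23); WM=16
i=20 t=19 v=4: → [13,23); WM=16

8 9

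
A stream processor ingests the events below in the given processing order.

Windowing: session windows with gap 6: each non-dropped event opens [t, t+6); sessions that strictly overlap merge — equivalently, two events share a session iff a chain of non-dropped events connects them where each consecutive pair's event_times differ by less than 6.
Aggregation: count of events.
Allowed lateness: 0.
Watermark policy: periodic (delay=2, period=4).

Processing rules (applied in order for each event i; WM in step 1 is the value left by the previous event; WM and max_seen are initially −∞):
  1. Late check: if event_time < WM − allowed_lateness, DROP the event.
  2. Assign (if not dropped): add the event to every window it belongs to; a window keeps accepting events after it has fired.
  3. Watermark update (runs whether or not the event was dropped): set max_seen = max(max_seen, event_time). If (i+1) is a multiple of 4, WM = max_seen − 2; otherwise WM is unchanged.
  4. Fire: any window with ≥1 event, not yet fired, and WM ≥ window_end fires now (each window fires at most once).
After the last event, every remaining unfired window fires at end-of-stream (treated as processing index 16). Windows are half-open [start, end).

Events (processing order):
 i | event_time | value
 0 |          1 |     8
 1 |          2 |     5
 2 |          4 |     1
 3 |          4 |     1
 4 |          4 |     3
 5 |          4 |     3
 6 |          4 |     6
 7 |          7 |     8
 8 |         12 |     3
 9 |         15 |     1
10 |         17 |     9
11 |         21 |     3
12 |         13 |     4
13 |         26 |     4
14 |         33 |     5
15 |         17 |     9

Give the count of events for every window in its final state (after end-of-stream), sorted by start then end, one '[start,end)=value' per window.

i=0 t=1 v=8: → [1,7); WM=−∞
i=1 t=2 v=5: → [1,8); WM=−∞
i=2 t=4 v=1: → [1,10); WM=−∞
i=3 t=4 v=1: → [1,10); WM=2
i=4 t=4 v=3: → [1,10); WM=2
i=5 t=4 v=3: → [1,10); WM=2
i=6 t=4 v=6: → [1,10); WM=2
i=7 t=7 v=8: → [1,13); WM=5
i=8 t=12 v=3: → [1,18); WM=5
i=9 t=15 v=1: → [1,21); WM=5
i=10 t=17 v=9: → [1,23); WM=5
i=11 t=21 v=3: → [1,27); WM=19
i=12 t=13 v=4: DROP (t<19-0); WM=19
i=13 t=26 v=4: → [1,32); WM=19
i=14 t=33 v=5: → [33,39); WM=19
i=15 t=17 v=9: DROP (t<19-0); WM=31

[1,32)=13 [33,39)=1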